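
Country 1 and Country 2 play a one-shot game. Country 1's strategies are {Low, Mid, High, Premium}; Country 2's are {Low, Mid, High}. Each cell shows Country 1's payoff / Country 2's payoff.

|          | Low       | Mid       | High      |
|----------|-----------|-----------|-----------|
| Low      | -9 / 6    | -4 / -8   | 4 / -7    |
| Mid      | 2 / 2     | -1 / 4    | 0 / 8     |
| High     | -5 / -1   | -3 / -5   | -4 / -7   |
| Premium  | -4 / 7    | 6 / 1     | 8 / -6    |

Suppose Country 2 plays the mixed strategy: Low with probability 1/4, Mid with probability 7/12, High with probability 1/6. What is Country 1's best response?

Premium

Country 1's best reply maximizes expected payoff against the mix.
Low: (1/4)·(-9) + (7/12)·(-4) + (1/6)·4 = -47/12
Mid: (1/4)·2 + (7/12)·(-1) + (1/6)·0 = -1/12
High: (1/4)·(-5) + (7/12)·(-3) + (1/6)·(-4) = -11/3
Premium: (1/4)·(-4) + (7/12)·6 + (1/6)·8 = 23/6
Highest expected payoff is 23/6, from Premium.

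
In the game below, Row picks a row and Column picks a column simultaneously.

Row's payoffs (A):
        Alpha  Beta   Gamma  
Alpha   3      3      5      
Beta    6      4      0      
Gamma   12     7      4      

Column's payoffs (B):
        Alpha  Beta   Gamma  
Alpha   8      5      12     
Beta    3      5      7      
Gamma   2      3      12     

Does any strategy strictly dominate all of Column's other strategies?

Check whether one of Column's strategies beats all alternatives regardless of what the opponent does.
Gamma strictly dominates: vs Alpha: 12 > each of {8, 5}; vs Beta: 7 > each of {3, 5}; vs Gamma: 12 > each of {2, 3}.

Gamma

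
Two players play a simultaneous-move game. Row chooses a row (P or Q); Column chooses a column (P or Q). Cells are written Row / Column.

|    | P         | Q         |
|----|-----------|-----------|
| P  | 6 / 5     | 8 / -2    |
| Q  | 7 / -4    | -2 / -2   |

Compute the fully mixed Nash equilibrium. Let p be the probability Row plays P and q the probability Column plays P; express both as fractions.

In a mixed NE each player is indifferent between their pure strategies, so the opponent's mix sets the indifference.
Column indifferent between P and Q: p·5 + (1−p)·(-4) = p·(-2) + (1−p)·(-2) ⟹ (-4) + 9p = (-2) + 0p ⟹ p = 2/9.
Row indifferent between P and Q: q·6 + (1−q)·8 = q·7 + (1−q)·(-2) ⟹ 8 + (-2)q = (-2) + 9q ⟹ q = 10/11.

p = 2/9, q = 10/11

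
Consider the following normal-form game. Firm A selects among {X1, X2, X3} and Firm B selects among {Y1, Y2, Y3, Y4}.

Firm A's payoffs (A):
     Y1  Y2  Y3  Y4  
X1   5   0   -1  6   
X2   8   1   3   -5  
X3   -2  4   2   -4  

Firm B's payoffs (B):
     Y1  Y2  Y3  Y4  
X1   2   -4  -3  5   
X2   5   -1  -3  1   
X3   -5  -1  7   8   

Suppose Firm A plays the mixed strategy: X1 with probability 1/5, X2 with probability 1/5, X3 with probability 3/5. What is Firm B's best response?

Firm B's best reply maximizes expected payoff against the mix.
Y1: (1/5)·2 + (1/5)·5 + (3/5)·(-5) = -8/5
Y2: (1/5)·(-4) + (1/5)·(-1) + (3/5)·(-1) = -8/5
Y3: (1/5)·(-3) + (1/5)·(-3) + (3/5)·7 = 3
Y4: (1/5)·5 + (1/5)·1 + (3/5)·8 = 6
Highest expected payoff is 6, from Y4.

Y4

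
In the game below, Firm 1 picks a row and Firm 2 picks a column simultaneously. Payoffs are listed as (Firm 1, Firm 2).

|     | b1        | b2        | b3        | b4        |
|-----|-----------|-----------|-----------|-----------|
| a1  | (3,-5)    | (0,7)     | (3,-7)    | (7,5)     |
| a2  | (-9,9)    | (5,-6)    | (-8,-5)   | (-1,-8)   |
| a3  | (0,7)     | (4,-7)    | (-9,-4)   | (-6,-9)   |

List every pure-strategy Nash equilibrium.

A profile is a Nash equilibrium when each player is best-responding to the other.
Firm 1's best responses — vs b1: a1 (payoff 3); vs b2: a2 (payoff 5); vs b3: a1 (payoff 3); vs b4: a1 (payoff 7).
Firm 2's best responses — vs a1: b2 (payoff 7); vs a2: b1 (payoff 9); vs a3: b1 (payoff 7).
No cell has both players best-responding. For instance, Firm 1's best reply to b4 is a1, but against a1 Firm 2 prefers b2 over b4.

None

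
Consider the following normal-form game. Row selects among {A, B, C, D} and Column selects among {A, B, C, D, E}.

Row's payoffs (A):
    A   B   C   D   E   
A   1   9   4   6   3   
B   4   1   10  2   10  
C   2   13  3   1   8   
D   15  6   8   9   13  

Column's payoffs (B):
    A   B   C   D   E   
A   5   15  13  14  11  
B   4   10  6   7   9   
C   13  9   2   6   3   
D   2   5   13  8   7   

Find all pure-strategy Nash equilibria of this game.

No pure-strategy Nash equilibrium

A profile is a Nash equilibrium when each player is best-responding to the other.
Row's best responses — vs A: D (payoff 15); vs B: C (payoff 13); vs C: B (payoff 10); vs D: D (payoff 9); vs E: D (payoff 13).
Column's best responses — vs A: B (payoff 15); vs B: B (payoff 10); vs C: A (payoff 13); vs D: C (payoff 13).
No cell has both players best-responding. For instance, Row's best reply to D is D, but against D Column prefers C over D.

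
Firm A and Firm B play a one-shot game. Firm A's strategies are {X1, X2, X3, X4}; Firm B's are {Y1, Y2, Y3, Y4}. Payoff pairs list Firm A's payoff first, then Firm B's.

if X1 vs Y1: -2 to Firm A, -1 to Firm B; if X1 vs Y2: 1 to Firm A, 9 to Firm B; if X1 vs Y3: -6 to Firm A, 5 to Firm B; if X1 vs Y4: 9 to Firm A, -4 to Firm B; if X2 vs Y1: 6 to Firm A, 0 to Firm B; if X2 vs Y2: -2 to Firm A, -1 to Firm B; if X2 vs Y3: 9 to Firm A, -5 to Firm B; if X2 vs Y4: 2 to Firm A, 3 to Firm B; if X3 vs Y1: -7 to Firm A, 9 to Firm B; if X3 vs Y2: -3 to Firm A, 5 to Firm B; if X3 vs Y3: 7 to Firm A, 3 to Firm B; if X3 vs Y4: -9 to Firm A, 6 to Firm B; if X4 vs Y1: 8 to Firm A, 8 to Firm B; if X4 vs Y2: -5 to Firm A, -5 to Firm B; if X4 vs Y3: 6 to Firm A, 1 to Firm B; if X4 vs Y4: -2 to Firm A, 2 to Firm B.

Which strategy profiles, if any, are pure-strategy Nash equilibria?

(X1, Y2) and (X4, Y1)

Find each player's best response to every opponent strategy; NE are the intersections.
Firm A's best responses — vs Y1: X4 (payoff 8); vs Y2: X1 (payoff 1); vs Y3: X2 (payoff 9); vs Y4: X1 (payoff 9).
Firm B's best responses — vs X1: Y2 (payoff 9); vs X2: Y4 (payoff 3); vs X3: Y1 (payoff 9); vs X4: Y1 (payoff 8).
Mutual best responses occur at (X1, Y2) and (X4, Y1); at each, neither player gains by switching.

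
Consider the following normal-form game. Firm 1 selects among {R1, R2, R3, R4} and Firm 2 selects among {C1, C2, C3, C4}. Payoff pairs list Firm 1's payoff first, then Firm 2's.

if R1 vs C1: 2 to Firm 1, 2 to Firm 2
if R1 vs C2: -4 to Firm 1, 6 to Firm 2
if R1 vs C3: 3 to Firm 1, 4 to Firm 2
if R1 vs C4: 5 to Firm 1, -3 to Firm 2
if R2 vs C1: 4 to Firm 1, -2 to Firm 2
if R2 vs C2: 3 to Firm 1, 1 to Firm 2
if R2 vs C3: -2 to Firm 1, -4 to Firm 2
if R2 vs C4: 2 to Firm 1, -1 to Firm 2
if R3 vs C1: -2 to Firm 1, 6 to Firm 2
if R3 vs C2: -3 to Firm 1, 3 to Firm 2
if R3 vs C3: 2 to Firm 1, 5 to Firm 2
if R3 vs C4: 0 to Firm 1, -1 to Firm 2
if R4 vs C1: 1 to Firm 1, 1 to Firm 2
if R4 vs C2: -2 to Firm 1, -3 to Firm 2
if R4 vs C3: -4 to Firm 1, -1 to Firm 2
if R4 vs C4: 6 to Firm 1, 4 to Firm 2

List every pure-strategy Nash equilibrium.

Find each player's best response to every opponent strategy; NE are the intersections.
Firm 1's best responses — vs C1: R2 (payoff 4); vs C2: R2 (payoff 3); vs C3: R1 (payoff 3); vs C4: R4 (payoff 6).
Firm 2's best responses — vs R1: C2 (payoff 6); vs R2: C2 (payoff 1); vs R3: C1 (payoff 6); vs R4: C4 (payoff 4).
Mutual best responses occur at (R2, C2) and (R4, C4); at each, neither player gains by switching.

(R2, C2) and (R4, C4)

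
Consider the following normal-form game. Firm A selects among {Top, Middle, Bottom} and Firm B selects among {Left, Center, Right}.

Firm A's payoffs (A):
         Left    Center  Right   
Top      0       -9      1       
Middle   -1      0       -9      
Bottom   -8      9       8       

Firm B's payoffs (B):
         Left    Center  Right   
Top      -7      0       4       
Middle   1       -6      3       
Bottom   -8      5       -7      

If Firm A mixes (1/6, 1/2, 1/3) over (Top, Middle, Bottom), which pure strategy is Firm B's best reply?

Firm B's best reply maximizes expected payoff against the mix.
Left: (1/6)·(-7) + (1/2)·1 + (1/3)·(-8) = -10/3
Center: (1/6)·0 + (1/2)·(-6) + (1/3)·5 = -4/3
Right: (1/6)·4 + (1/2)·3 + (1/3)·(-7) = -1/6
Highest expected payoff is -1/6, from Right.

Right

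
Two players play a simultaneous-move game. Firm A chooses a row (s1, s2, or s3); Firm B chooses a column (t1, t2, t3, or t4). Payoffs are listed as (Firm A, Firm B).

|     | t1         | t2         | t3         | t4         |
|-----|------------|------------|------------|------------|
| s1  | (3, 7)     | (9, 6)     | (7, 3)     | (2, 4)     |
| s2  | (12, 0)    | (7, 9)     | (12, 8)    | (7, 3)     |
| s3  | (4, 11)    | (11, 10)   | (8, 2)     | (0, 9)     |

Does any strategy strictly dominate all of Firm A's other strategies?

No strictly dominant strategy

Check whether one of Firm A's strategies beats all alternatives regardless of what the opponent does.
s1 is not dominant: against t1, s2 gives 12 > 3.
s2 is not dominant: against t2, s1 gives 9 > 7.
s3 is not dominant: against t1, s2 gives 12 > 4.
No single strategy is best against every opponent action.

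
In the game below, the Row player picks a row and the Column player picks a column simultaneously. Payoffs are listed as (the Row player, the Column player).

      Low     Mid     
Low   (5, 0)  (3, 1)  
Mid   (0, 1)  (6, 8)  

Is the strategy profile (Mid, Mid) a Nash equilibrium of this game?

Yes

Holding the Column player at Mid: the Row player gets 6 from Mid, versus 3 from Low. No profitable deviation for the Row player.
Holding the Row player at Mid: the Column player gets 8 from Mid, versus 1 from Low. No profitable deviation for the Column player either.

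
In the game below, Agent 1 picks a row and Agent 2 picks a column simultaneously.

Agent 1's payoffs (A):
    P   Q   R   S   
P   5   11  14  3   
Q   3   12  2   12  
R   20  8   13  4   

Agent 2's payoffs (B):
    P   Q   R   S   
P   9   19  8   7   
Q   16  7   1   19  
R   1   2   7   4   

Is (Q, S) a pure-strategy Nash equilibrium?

Yes

Holding Agent 2 at S: Agent 1 gets 12 from Q, versus 3 from P, 4 from R. No profitable deviation for Agent 1.
Holding Agent 1 at Q: Agent 2 gets 19 from S, versus 16 from P, 7 from Q, 1 from R. No profitable deviation for Agent 2 either.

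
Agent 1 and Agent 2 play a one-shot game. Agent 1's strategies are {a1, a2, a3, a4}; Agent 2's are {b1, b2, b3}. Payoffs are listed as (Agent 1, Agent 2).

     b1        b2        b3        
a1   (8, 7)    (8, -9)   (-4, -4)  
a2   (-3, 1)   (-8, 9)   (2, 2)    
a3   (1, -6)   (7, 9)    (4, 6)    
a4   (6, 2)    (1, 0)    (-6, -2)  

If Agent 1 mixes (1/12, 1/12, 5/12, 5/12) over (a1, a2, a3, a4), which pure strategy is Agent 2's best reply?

b2

Compute Agent 2's expected payoff from each pure strategy against the given mix.
b1: (1/12)·7 + (1/12)·1 + (5/12)·(-6) + (5/12)·2 = -1
b2: (1/12)·(-9) + (1/12)·9 + (5/12)·9 + (5/12)·0 = 15/4
b3: (1/12)·(-4) + (1/12)·2 + (5/12)·6 + (5/12)·(-2) = 3/2
Highest expected payoff is 15/4, from b2.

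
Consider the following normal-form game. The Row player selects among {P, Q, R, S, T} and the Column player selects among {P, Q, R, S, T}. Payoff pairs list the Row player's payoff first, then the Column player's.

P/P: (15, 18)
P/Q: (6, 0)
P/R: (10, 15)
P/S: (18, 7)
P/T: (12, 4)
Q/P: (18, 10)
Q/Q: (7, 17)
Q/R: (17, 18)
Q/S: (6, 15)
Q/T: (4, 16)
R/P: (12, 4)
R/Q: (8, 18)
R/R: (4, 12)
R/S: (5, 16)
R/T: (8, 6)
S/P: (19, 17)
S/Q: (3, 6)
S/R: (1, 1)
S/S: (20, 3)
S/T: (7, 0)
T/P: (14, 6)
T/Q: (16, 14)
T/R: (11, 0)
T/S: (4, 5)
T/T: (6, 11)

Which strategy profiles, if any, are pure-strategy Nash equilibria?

(Q, R), (S, P), and (T, Q)

Find each player's best response to every opponent strategy; NE are the intersections.
The Row player's best responses — vs P: S (payoff 19); vs Q: T (payoff 16); vs R: Q (payoff 17); vs S: S (payoff 20); vs T: P (payoff 12).
The Column player's best responses — vs P: P (payoff 18); vs Q: R (payoff 18); vs R: Q (payoff 18); vs S: P (payoff 17); vs T: Q (payoff 14).
Mutual best responses occur at (Q, R), (S, P), and (T, Q); at each, neither player gains by switching.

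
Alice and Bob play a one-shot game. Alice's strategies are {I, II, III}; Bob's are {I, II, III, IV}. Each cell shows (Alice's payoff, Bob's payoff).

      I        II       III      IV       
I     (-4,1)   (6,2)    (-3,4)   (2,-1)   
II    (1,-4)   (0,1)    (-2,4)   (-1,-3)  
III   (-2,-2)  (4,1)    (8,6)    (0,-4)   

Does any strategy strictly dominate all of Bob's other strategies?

III

A strategy is strictly dominant if it gives Bob a strictly higher payoff than every other strategy, against every choice by the opponent.
III strictly dominates: vs I: 4 > each of {1, 2, -1}; vs II: 4 > each of {-4, 1, -3}; vs III: 6 > each of {-2, 1, -4}.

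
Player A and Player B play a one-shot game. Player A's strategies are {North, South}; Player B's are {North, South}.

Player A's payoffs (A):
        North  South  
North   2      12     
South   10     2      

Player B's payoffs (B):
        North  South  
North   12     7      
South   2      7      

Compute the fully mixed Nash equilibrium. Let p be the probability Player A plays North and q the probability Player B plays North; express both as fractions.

In a mixed NE each player is indifferent between their pure strategies, so the opponent's mix sets the indifference.
Player B indifferent between North and South: p·12 + (1−p)·2 = p·7 + (1−p)·7 ⟹ 2 + 10p = 7 + 0p ⟹ p = 1/2.
Player A indifferent between North and South: q·2 + (1−q)·12 = q·10 + (1−q)·2 ⟹ 12 + (-10)q = 2 + 8q ⟹ q = 5/9.

p = 1/2, q = 5/9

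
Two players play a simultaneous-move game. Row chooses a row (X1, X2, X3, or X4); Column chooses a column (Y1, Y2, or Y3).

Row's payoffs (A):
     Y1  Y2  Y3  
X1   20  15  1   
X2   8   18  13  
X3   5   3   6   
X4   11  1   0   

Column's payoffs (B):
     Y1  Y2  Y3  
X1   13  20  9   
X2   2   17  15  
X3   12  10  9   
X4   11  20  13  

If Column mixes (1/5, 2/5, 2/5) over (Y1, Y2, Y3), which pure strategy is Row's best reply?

Row's best reply maximizes expected payoff against the mix.
X1: (1/5)·20 + (2/5)·15 + (2/5)·1 = 52/5
X2: (1/5)·8 + (2/5)·18 + (2/5)·13 = 14
X3: (1/5)·5 + (2/5)·3 + (2/5)·6 = 23/5
X4: (1/5)·11 + (2/5)·1 + (2/5)·0 = 13/5
Highest expected payoff is 14, from X2.

X2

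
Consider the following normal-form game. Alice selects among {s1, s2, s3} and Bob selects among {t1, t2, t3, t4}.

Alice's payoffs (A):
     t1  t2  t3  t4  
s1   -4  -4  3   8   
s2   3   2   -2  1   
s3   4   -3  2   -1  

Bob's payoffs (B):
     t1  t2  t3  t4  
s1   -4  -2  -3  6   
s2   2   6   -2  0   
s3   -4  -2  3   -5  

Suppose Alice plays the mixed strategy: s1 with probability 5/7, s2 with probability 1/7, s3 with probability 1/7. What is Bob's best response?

t4

Compute Bob's expected payoff from each pure strategy against the given mix.
t1: (5/7)·(-4) + (1/7)·2 + (1/7)·(-4) = -22/7
t2: (5/7)·(-2) + (1/7)·6 + (1/7)·(-2) = -6/7
t3: (5/7)·(-3) + (1/7)·(-2) + (1/7)·3 = -2
t4: (5/7)·6 + (1/7)·0 + (1/7)·(-5) = 25/7
Highest expected payoff is 25/7, from t4.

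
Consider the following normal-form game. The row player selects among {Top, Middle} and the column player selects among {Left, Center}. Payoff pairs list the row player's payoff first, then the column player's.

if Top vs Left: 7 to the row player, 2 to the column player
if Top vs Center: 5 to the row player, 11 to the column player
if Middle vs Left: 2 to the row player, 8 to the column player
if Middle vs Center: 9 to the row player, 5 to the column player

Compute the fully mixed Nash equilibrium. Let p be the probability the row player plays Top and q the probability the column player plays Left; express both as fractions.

In a mixed NE each player is indifferent between their pure strategies, so the opponent's mix sets the indifference.
The column player indifferent between Left and Center: p·2 + (1−p)·8 = p·11 + (1−p)·5 ⟹ 8 + (-6)p = 5 + 6p ⟹ p = 1/4.
The row player indifferent between Top and Middle: q·7 + (1−q)·5 = q·2 + (1−q)·9 ⟹ 5 + 2q = 9 + (-7)q ⟹ q = 4/9.

p = 1/4, q = 4/9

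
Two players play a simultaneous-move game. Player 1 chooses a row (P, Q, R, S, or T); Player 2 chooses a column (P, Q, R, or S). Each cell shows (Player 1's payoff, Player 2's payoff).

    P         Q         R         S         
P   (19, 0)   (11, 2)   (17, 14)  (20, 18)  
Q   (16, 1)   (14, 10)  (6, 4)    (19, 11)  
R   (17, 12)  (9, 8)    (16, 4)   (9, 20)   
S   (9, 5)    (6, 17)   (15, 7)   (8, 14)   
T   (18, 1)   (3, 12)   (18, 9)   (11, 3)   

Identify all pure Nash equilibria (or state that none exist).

(P, S)

A profile is a Nash equilibrium when each player is best-responding to the other.
Player 1's best responses — vs P: P (payoff 19); vs Q: Q (payoff 14); vs R: T (payoff 18); vs S: P (payoff 20).
Player 2's best responses — vs P: S (payoff 18); vs Q: S (payoff 11); vs R: S (payoff 20); vs S: Q (payoff 17); vs T: Q (payoff 12).
The only mutual best response is (P, S); neither player gains by switching there.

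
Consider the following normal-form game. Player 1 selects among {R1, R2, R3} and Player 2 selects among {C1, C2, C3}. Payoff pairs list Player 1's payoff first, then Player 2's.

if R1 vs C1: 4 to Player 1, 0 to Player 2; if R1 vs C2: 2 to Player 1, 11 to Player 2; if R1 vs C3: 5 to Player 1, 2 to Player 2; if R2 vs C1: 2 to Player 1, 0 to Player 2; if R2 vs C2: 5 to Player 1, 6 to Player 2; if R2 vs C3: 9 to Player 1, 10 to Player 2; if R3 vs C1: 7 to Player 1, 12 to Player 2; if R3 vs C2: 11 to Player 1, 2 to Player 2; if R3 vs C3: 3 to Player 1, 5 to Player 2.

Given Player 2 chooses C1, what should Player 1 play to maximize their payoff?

R3

With Player 2 fixed at C1, Player 1's payoffs are: R1 → 4, R2 → 2, R3 → 7.
The maximum is 7, achieved by R3.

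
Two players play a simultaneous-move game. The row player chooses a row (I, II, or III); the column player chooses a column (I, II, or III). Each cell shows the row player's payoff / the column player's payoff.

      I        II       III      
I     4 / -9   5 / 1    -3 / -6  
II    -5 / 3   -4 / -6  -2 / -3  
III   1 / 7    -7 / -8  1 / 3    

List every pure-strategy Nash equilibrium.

(I, II)

A profile is a Nash equilibrium when each player is best-responding to the other.
The row player's best responses — vs I: I (payoff 4); vs II: I (payoff 5); vs III: III (payoff 1).
The column player's best responses — vs I: II (payoff 1); vs II: I (payoff 3); vs III: I (payoff 7).
The only mutual best response is (I, II); neither player gains by switching there.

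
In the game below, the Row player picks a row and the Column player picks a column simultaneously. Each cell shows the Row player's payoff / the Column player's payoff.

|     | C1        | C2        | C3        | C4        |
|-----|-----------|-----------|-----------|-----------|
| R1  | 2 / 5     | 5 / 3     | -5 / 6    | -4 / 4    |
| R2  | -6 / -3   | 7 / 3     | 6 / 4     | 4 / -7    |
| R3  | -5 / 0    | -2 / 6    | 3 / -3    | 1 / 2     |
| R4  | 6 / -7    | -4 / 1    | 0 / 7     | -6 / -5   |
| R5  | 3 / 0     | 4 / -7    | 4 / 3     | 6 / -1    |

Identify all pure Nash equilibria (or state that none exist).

Check mutual best responses: a cell is a NE iff neither player can gain by unilaterally deviating.
The Row player's best responses — vs C1: R4 (payoff 6); vs C2: R2 (payoff 7); vs C3: R2 (payoff 6); vs C4: R5 (payoff 6).
The Column player's best responses — vs R1: C3 (payoff 6); vs R2: C3 (payoff 4); vs R3: C2 (payoff 6); vs R4: C3 (payoff 7); vs R5: C3 (payoff 3).
The only mutual best response is (R2, C3); neither player gains by switching there.

(R2, C3)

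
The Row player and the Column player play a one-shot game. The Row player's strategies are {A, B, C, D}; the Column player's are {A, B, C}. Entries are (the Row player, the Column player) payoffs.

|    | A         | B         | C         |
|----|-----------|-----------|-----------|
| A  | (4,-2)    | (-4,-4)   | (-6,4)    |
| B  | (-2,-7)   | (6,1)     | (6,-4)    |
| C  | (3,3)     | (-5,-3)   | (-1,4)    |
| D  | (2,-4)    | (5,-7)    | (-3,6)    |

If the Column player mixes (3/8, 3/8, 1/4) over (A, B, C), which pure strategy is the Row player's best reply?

B

The Row player's best reply maximizes expected payoff against the mix.
A: (3/8)·4 + (3/8)·(-4) + (1/4)·(-6) = -3/2
B: (3/8)·(-2) + (3/8)·6 + (1/4)·6 = 3
C: (3/8)·3 + (3/8)·(-5) + (1/4)·(-1) = -1
D: (3/8)·2 + (3/8)·5 + (1/4)·(-3) = 15/8
Highest expected payoff is 3, from B.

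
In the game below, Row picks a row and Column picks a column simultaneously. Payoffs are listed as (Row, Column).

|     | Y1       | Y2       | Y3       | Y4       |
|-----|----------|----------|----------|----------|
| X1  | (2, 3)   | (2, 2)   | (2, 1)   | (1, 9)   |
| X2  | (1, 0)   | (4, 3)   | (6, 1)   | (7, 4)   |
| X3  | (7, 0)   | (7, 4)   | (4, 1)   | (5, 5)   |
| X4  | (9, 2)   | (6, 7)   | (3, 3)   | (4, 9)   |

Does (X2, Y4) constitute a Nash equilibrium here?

Holding Column at Y4: Row gets 7 from X2, versus 1 from X1, 5 from X3, 4 from X4. No profitable deviation for Row.
Holding Row at X2: Column gets 4 from Y4, versus 0 from Y1, 3 from Y2, 1 from Y3. No profitable deviation for Column either.

Yes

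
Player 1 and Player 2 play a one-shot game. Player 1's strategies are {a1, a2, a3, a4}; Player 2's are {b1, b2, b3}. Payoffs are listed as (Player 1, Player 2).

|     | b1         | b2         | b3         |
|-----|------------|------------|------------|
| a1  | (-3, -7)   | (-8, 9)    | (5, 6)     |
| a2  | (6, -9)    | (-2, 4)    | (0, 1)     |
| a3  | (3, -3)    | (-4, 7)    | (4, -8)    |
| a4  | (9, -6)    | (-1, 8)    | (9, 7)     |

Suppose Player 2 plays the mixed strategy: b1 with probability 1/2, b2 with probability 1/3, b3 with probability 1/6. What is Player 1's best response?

Player 1's best reply maximizes expected payoff against the mix.
a1: (1/2)·(-3) + (1/3)·(-8) + (1/6)·5 = -10/3
a2: (1/2)·6 + (1/3)·(-2) + (1/6)·0 = 7/3
a3: (1/2)·3 + (1/3)·(-4) + (1/6)·4 = 5/6
a4: (1/2)·9 + (1/3)·(-1) + (1/6)·9 = 17/3
Highest expected payoff is 17/3, from a4.

a4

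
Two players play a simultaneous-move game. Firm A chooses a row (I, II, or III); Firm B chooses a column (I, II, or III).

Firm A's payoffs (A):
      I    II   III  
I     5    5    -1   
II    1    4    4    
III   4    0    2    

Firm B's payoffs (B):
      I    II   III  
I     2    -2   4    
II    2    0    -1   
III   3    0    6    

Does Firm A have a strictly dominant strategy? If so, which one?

A strategy is strictly dominant if it gives Firm A a strictly higher payoff than every other strategy, against every choice by the opponent.
I is not dominant: against III, II gives 4 > -1.
II is not dominant: against I, I gives 5 > 1.
III is not dominant: against I, I gives 5 > 4.
No single strategy is best against every opponent action.

None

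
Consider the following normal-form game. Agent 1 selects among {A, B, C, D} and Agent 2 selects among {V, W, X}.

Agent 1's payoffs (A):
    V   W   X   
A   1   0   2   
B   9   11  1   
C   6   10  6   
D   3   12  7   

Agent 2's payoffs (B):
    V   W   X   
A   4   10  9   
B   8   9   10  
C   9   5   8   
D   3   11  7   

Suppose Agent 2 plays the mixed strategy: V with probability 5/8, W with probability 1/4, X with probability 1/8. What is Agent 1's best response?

B

Agent 1's best reply maximizes expected payoff against the mix.
A: (5/8)·1 + (1/4)·0 + (1/8)·2 = 7/8
B: (5/8)·9 + (1/4)·11 + (1/8)·1 = 17/2
C: (5/8)·6 + (1/4)·10 + (1/8)·6 = 7
D: (5/8)·3 + (1/4)·12 + (1/8)·7 = 23/4
Highest expected payoff is 17/2, from B.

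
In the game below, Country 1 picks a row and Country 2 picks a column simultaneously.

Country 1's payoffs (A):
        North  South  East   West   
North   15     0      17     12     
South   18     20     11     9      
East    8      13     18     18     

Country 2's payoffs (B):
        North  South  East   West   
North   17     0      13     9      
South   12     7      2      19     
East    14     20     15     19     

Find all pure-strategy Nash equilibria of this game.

Find each player's best response to every opponent strategy; NE are the intersections.
Country 1's best responses — vs North: South (payoff 18); vs South: South (payoff 20); vs East: East (payoff 18); vs West: East (payoff 18).
Country 2's best responses — vs North: North (payoff 17); vs South: West (payoff 19); vs East: South (payoff 20).
No cell has both players best-responding. For instance, Country 1's best reply to North is South, but against South Country 2 prefers West over North.

None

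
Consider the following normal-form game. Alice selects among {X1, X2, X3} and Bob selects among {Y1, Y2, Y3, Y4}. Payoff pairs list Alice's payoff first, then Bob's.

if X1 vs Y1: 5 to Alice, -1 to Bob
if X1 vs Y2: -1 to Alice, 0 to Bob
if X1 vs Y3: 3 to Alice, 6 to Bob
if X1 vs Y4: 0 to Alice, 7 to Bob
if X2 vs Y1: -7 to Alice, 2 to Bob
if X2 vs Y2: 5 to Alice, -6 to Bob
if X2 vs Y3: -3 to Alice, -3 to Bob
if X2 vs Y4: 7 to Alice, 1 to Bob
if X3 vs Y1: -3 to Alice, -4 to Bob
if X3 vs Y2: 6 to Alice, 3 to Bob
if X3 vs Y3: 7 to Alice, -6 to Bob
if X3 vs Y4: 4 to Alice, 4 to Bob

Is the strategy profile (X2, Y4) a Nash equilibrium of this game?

Holding Bob at Y4: Alice gets 7 from X2, versus 0 from X1, 4 from X3. No profitable deviation for Alice.
Holding Alice at X2: Bob gets 1 from Y4 but could get 2 by switching to Y1. Bob has a profitable deviation.

No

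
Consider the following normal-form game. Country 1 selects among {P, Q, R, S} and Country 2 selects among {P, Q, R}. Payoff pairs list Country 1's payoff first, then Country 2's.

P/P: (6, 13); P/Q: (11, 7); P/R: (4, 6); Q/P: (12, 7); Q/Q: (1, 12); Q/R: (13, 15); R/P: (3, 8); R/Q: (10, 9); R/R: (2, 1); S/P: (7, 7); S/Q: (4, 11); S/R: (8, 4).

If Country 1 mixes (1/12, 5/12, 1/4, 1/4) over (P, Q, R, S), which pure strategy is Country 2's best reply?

Q

Country 2's best reply maximizes expected payoff against the mix.
P: (1/12)·13 + (5/12)·7 + (1/4)·8 + (1/4)·7 = 31/4
Q: (1/12)·7 + (5/12)·12 + (1/4)·9 + (1/4)·11 = 127/12
R: (1/12)·6 + (5/12)·15 + (1/4)·1 + (1/4)·4 = 8
Highest expected payoff is 127/12, from Q.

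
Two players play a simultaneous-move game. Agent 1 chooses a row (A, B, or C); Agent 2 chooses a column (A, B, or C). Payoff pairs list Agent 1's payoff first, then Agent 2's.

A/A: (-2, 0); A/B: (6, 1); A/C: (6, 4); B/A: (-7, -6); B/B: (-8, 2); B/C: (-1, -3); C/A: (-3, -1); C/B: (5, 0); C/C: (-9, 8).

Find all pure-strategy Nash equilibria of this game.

(A, C)

Check mutual best responses: a cell is a NE iff neither player can gain by unilaterally deviating.
Agent 1's best responses — vs A: A (payoff -2); vs B: A (payoff 6); vs C: A (payoff 6).
Agent 2's best responses — vs A: C (payoff 4); vs B: B (payoff 2); vs C: C (payoff 8).
The only mutual best response is (A, C); neither player gains by switching there.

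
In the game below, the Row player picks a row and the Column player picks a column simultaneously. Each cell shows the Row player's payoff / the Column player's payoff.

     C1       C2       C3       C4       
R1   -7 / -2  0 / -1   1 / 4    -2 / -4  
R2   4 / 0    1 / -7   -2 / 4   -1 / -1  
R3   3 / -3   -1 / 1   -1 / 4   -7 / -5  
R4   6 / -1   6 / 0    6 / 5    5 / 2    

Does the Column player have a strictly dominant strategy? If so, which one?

C3

Check whether one of the Column player's strategies beats all alternatives regardless of what the opponent does.
C3 strictly dominates: vs R1: 4 > each of {-2, -1, -4}; vs R2: 4 > each of {0, -7, -1}; vs R3: 4 > each of {-3, 1, -5}; vs R4: 5 > each of {-1, 0, 2}.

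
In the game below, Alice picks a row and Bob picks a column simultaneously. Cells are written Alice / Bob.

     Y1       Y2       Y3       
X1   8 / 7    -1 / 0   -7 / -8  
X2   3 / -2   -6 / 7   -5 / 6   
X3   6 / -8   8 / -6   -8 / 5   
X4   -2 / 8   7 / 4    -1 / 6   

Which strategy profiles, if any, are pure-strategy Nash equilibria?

Find each player's best response to every opponent strategy; NE are the intersections.
Alice's best responses — vs Y1: X1 (payoff 8); vs Y2: X3 (payoff 8); vs Y3: X4 (payoff -1).
Bob's best responses — vs X1: Y1 (payoff 7); vs X2: Y2 (payoff 7); vs X3: Y3 (payoff 5); vs X4: Y1 (payoff 8).
The only mutual best response is (X1, Y1); neither player gains by switching there.

(X1, Y1)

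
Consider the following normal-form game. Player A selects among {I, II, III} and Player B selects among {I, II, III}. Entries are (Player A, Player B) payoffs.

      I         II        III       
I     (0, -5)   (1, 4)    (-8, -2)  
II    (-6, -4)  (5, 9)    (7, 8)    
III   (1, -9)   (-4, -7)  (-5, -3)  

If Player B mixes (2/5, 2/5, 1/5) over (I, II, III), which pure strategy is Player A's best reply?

II

Player A's best reply maximizes expected payoff against the mix.
I: (2/5)·0 + (2/5)·1 + (1/5)·(-8) = -6/5
II: (2/5)·(-6) + (2/5)·5 + (1/5)·7 = 1
III: (2/5)·1 + (2/5)·(-4) + (1/5)·(-5) = -11/5
Highest expected payoff is 1, from II.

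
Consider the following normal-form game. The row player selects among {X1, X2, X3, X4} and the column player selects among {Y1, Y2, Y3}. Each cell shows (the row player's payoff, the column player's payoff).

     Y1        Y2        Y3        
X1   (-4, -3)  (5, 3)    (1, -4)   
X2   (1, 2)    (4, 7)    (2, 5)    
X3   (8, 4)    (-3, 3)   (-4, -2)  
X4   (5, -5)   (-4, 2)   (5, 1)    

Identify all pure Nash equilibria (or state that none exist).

A profile is a Nash equilibrium when each player is best-responding to the other.
The row player's best responses — vs Y1: X3 (payoff 8); vs Y2: X1 (payoff 5); vs Y3: X4 (payoff 5).
The column player's best responses — vs X1: Y2 (payoff 3); vs X2: Y2 (payoff 7); vs X3: Y1 (payoff 4); vs X4: Y2 (payoff 2).
Mutual best responses occur at (X1, Y2) and (X3, Y1); at each, neither player gains by switching.

(X1, Y2) and (X3, Y1)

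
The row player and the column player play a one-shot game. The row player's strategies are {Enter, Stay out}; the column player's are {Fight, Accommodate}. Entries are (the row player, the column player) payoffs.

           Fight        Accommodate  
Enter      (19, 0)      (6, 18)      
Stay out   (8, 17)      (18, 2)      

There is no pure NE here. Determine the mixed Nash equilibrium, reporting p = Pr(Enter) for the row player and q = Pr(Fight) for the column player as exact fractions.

p = 5/11, q = 12/23

In a mixed NE each player is indifferent between their pure strategies, so the opponent's mix sets the indifference.
The column player indifferent between Fight and Accommodate: p·0 + (1−p)·17 = p·18 + (1−p)·2 ⟹ 17 + (-17)p = 2 + 16p ⟹ p = 5/11.
The row player indifferent between Enter and Stay out: q·19 + (1−q)·6 = q·8 + (1−q)·18 ⟹ 6 + 13q = 18 + (-10)q ⟹ q = 12/23.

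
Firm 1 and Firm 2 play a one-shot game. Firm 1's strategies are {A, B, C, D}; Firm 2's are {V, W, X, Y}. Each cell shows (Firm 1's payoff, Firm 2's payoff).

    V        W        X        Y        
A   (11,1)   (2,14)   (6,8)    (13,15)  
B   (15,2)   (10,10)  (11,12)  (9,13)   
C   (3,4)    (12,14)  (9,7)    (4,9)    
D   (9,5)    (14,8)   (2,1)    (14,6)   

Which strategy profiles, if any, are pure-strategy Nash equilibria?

(D, W)

A profile is a Nash equilibrium when each player is best-responding to the other.
Firm 1's best responses — vs V: B (payoff 15); vs W: D (payoff 14); vs X: B (payoff 11); vs Y: D (payoff 14).
Firm 2's best responses — vs A: Y (payoff 15); vs B: Y (payoff 13); vs C: W (payoff 14); vs D: W (payoff 8).
The only mutual best response is (D, W); neither player gains by switching there.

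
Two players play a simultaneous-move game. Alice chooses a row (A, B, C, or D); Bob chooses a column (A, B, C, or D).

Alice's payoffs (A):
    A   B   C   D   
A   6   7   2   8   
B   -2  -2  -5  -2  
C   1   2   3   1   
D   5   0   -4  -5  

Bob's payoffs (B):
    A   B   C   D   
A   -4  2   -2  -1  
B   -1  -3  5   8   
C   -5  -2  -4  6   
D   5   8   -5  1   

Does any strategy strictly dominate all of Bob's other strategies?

Check whether one of Bob's strategies beats all alternatives regardless of what the opponent does.
A is not dominant: against A, B gives 2 > -4.
B is not dominant: against B, A gives -1 > -3.
C is not dominant: against A, B gives 2 > -2.
D is not dominant: against A, B gives 2 > -1.
No single strategy is best against every opponent action.

No strictly dominant strategy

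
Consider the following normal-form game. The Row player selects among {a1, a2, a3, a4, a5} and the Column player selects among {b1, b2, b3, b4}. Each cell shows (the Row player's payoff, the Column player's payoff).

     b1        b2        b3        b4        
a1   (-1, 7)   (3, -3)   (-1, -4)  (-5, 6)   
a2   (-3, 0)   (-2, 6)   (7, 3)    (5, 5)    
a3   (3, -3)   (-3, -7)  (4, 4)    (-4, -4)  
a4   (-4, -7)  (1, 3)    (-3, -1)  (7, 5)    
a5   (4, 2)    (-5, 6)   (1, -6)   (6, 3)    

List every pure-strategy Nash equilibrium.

A profile is a Nash equilibrium when each player is best-responding to the other.
The Row player's best responses — vs b1: a5 (payoff 4); vs b2: a1 (payoff 3); vs b3: a2 (payoff 7); vs b4: a4 (payoff 7).
The Column player's best responses — vs a1: b1 (payoff 7); vs a2: b2 (payoff 6); vs a3: b3 (payoff 4); vs a4: b4 (payoff 5); vs a5: b2 (payoff 6).
The only mutual best response is (a4, b4); neither player gains by switching there.

(a4, b4)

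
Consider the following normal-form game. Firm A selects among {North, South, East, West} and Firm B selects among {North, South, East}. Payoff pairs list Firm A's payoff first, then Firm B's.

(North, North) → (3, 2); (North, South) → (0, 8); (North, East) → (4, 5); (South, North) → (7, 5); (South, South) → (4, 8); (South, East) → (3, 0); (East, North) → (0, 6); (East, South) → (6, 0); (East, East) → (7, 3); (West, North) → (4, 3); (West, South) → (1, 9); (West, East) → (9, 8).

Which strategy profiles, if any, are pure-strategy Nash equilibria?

Check mutual best responses: a cell is a NE iff neither player can gain by unilaterally deviating.
Firm A's best responses — vs North: South (payoff 7); vs South: East (payoff 6); vs East: West (payoff 9).
Firm B's best responses — vs North: South (payoff 8); vs South: South (payoff 8); vs East: North (payoff 6); vs West: South (payoff 9).
No cell has both players best-responding. For instance, Firm A's best reply to South is East, but against East Firm B prefers North over South.

No pure-strategy Nash equilibrium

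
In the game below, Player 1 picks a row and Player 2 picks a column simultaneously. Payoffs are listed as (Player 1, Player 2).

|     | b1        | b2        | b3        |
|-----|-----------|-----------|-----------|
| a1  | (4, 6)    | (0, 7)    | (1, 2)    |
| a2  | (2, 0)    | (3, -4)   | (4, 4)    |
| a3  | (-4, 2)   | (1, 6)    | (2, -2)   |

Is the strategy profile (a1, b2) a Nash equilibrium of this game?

No

Holding Player 2 at b2: Player 1 gets 0 from a1 but could get 3 by switching to a2. Player 1 has a profitable deviation.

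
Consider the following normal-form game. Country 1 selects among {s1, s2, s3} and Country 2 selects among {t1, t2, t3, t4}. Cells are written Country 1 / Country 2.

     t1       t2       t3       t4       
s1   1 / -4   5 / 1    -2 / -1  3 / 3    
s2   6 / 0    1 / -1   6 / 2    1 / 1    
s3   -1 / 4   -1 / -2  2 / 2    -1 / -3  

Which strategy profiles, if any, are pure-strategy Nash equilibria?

A profile is a Nash equilibrium when each player is best-responding to the other.
Country 1's best responses — vs t1: s2 (payoff 6); vs t2: s1 (payoff 5); vs t3: s2 (payoff 6); vs t4: s1 (payoff 3).
Country 2's best responses — vs s1: t4 (payoff 3); vs s2: t3 (payoff 2); vs s3: t1 (payoff 4).
Mutual best responses occur at (s1, t4) and (s2, t3); at each, neither player gains by switching.

(s1, t4) and (s2, t3)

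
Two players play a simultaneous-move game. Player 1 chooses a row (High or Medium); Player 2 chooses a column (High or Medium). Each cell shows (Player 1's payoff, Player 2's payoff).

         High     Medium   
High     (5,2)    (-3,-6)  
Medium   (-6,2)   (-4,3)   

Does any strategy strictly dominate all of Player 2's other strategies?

Check whether one of Player 2's strategies beats all alternatives regardless of what the opponent does.
High is not dominant: against Medium, Medium gives 3 > 2.
Medium is not dominant: against High, High gives 2 > -6.
No single strategy is best against every opponent action.

None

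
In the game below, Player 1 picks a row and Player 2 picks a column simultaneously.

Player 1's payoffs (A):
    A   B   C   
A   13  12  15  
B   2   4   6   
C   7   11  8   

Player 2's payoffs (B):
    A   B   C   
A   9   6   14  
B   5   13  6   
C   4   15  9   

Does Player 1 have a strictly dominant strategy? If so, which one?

A

A strategy is strictly dominant if it gives Player 1 a strictly higher payoff than every other strategy, against every choice by the opponent.
A strictly dominates: vs A: 13 > each of {2, 7}; vs B: 12 > each of {4, 11}; vs C: 15 > each of {6, 8}.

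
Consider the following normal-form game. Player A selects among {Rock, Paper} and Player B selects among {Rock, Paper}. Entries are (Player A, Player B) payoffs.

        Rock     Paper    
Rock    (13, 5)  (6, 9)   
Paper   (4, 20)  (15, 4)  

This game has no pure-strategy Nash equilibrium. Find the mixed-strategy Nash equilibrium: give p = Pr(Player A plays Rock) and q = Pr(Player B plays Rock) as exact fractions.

In a mixed NE each player is indifferent between their pure strategies, so the opponent's mix sets the indifference.
Player B indifferent between Rock and Paper: p·5 + (1−p)·20 = p·9 + (1−p)·4 ⟹ 20 + (-15)p = 4 + 5p ⟹ p = 4/5.
Player A indifferent between Rock and Paper: q·13 + (1−q)·6 = q·4 + (1−q)·15 ⟹ 6 + 7q = 15 + (-11)q ⟹ q = 1/2.

p = 4/5, q = 1/2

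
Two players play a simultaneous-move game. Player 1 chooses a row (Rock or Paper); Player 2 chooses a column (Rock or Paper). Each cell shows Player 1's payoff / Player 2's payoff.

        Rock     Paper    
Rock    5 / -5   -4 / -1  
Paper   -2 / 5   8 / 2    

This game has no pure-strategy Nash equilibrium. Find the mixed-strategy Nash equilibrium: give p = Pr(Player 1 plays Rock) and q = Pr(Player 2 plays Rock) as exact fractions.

p = 3/7, q = 12/19

In a mixed NE each player is indifferent between their pure strategies, so the opponent's mix sets the indifference.
Player 2 indifferent between Rock and Paper: p·(-5) + (1−p)·5 = p·(-1) + (1−p)·2 ⟹ 5 + (-10)p = 2 + (-3)p ⟹ p = 3/7.
Player 1 indifferent between Rock and Paper: q·5 + (1−q)·(-4) = q·(-2) + (1−q)·8 ⟹ (-4) + 9q = 8 + (-10)q ⟹ q = 12/19.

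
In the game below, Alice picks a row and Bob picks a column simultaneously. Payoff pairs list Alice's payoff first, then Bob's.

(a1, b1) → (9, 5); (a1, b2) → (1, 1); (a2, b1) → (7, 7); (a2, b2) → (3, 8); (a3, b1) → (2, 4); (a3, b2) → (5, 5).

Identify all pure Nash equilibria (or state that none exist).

(a1, b1) and (a3, b2)

A profile is a Nash equilibrium when each player is best-responding to the other.
Alice's best responses — vs b1: a1 (payoff 9); vs b2: a3 (payoff 5).
Bob's best responses — vs a1: b1 (payoff 5); vs a2: b2 (payoff 8); vs a3: b2 (payoff 5).
Mutual best responses occur at (a1, b1) and (a3, b2); at each, neither player gains by switching.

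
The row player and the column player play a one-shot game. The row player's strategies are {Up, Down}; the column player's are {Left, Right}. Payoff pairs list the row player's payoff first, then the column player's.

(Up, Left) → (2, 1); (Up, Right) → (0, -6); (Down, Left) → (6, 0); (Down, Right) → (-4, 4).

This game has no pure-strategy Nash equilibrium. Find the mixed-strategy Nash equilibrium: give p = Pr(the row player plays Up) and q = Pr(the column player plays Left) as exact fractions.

p = 4/11, q = 1/2

Each player's mixing probability is pinned down by making the *other* player indifferent.
The column player indifferent between Left and Right: p·1 + (1−p)·0 = p·(-6) + (1−p)·4 ⟹ 0 + 1p = 4 + (-10)p ⟹ p = 4/11.
The row player indifferent between Up and Down: q·2 + (1−q)·0 = q·6 + (1−q)·(-4) ⟹ 0 + 2q = (-4) + 10q ⟹ q = 1/2.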